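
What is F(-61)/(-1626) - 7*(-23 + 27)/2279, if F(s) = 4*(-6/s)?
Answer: -471984/37674149 ≈ -0.012528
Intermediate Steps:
F(s) = -24/s
F(-61)/(-1626) - 7*(-23 + 27)/2279 = -24/(-61)/(-1626) - 7*(-23 + 27)/2279 = -24*(-1/61)*(-1/1626) - 7*4*(1/2279) = (24/61)*(-1/1626) - 28*1/2279 = -4/16531 - 28/2279 = -471984/37674149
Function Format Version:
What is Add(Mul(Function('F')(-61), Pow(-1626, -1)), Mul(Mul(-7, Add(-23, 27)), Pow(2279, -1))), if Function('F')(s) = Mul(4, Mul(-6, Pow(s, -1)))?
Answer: Rational(-471984, 37674149) ≈ -0.012528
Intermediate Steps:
Function('F')(s) = Mul(-24, Pow(s, -1))
Add(Mul(Function('F')(-61), Pow(-1626, -1)), Mul(Mul(-7, Add(-23, 27)), Pow(2279, -1))) = Add(Mul(Mul(-24, Pow(-61, -1)), Pow(-1626, -1)), Mul(Mul(-7, Add(-23, 27)), Pow(2279, -1))) = Add(Mul(Mul(-24, Rational(-1, 61)), Rational(-1, 1626)), Mul(Mul(-7, 4), Rational(1, 2279))) = Add(Mul(Rational(24, 61), Rational(-1, 1626)), Mul(-28, Rational(1, 2279))) = Add(Rational(-4, 16531), Rational(-28, 2279)) = Rational(-471984, 37674149)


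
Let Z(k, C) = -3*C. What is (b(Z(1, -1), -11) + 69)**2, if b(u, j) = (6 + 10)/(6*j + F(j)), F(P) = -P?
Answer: 14280841/3025 ≈ 4720.9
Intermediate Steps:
b(u, j) = 16/(5*j) (b(u, j) = (6 + 10)/(6*j - j) = 16/((5*j)) = 16*(1/(5*j)) = 16/(5*j))
(b(Z(1, -1), -11) + 69)**2 = ((16/5)/(-11) + 69)**2 = ((16/5)*(-1/11) + 69)**2 = (-16/55 + 69)**2 = (3779/55)**2 = 14280841/3025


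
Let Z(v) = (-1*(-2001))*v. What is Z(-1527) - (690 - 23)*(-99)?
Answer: -2989494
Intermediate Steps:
Z(v) = 2001*v
Z(-1527) - (690 - 23)*(-99) = 2001*(-1527) - (690 - 23)*(-99) = -3055527 - 667*(-99) = -3055527 - 1*(-66033) = -3055527 + 66033 = -2989494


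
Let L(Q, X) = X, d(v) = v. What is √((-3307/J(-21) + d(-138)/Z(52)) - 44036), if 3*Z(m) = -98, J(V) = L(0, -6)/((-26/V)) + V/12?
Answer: I*√104516545/49 ≈ 208.64*I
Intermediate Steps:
J(V) = 49*V/156 (J(V) = -6*(-V/26) + V/12 = -(-3)*V/13 + V*(1/12) = 3*V/13 + V/12 = 49*V/156)
Z(m) = -98/3 (Z(m) = (⅓)*(-98) = -98/3)
√((-3307/J(-21) + d(-138)/Z(52)) - 44036) = √((-3307/((49/156)*(-21)) - 138/(-98/3)) - 44036) = √((-3307/(-343/52) - 138*(-3/98)) - 44036) = √((-3307*(-52/343) + 207/49) - 44036) = √((171964/343 + 207/49) - 44036) = √(173413/343 - 44036) = √(-14930935/343) = I*√104516545/49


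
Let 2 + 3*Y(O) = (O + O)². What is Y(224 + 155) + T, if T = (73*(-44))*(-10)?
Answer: 670922/3 ≈ 2.2364e+5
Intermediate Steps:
Y(O) = -⅔ + 4*O²/3 (Y(O) = -⅔ + (O + O)²/3 = -⅔ + (2*O)²/3 = -⅔ + (4*O²)/3 = -⅔ + 4*O²/3)
T = 32120 (T = -3212*(-10) = 32120)
Y(224 + 155) + T = (-⅔ + 4*(224 + 155)²/3) + 32120 = (-⅔ + (4/3)*379²) + 32120 = (-⅔ + (4/3)*143641) + 32120 = (-⅔ + 574564/3) + 32120 = 574562/3 + 32120 = 670922/3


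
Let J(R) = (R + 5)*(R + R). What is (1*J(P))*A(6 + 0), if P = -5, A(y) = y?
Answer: 0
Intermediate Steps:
J(R) = 2*R*(5 + R) (J(R) = (5 + R)*(2*R) = 2*R*(5 + R))
(1*J(P))*A(6 + 0) = (1*(2*(-5)*(5 - 5)))*(6 + 0) = (1*(2*(-5)*0))*6 = (1*0)*6 = 0*6 = 0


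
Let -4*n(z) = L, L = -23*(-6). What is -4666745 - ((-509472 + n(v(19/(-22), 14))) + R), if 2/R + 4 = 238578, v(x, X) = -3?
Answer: -991809017901/238574 ≈ -4.1572e+6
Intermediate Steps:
R = 1/119287 (R = 2/(-4 + 238578) = 2/238574 = 2*(1/238574) = 1/119287 ≈ 8.3831e-6)
L = 138
n(z) = -69/2 (n(z) = -¼*138 = -69/2)
-4666745 - ((-509472 + n(v(19/(-22), 14))) + R) = -4666745 - ((-509472 - 69/2) + 1/119287) = -4666745 - (-1019013/2 + 1/119287) = -4666745 - 1*(-121555003729/238574) = -4666745 + 121555003729/238574 = -991809017901/238574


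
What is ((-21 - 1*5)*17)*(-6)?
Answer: 2652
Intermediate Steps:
((-21 - 1*5)*17)*(-6) = ((-21 - 5)*17)*(-6) = -26*17*(-6) = -442*(-6) = 2652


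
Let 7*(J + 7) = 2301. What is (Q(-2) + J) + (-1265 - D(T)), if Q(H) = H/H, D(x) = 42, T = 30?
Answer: -6890/7 ≈ -984.29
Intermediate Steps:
J = 2252/7 (J = -7 + (1/7)*2301 = -7 + 2301/7 = 2252/7 ≈ 321.71)
Q(H) = 1
(Q(-2) + J) + (-1265 - D(T)) = (1 + 2252/7) + (-1265 - 1*42) = 2259/7 + (-1265 - 42) = 2259/7 - 1307 = -6890/7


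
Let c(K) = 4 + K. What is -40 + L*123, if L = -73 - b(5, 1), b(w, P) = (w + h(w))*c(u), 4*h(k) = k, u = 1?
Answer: -51451/4 ≈ -12863.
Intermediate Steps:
h(k) = k/4
b(w, P) = 25*w/4 (b(w, P) = (w + w/4)*(4 + 1) = (5*w/4)*5 = 25*w/4)
L = -417/4 (L = -73 - 25*5/4 = -73 - 1*125/4 = -73 - 125/4 = -417/4 ≈ -104.25)
-40 + L*123 = -40 - 417/4*123 = -40 - 51291/4 = -51451/4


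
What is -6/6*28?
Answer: -28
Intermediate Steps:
-6/6*28 = -6*⅙*28 = -1*28 = -28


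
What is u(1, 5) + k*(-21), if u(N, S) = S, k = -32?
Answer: 677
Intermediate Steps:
u(1, 5) + k*(-21) = 5 - 32*(-21) = 5 + 672 = 677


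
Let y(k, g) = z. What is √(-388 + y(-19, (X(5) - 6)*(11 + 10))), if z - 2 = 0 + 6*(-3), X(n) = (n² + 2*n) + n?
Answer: 2*I*√101 ≈ 20.1*I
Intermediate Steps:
X(n) = n² + 3*n
z = -16 (z = 2 + (0 + 6*(-3)) = 2 + (0 - 18) = 2 - 18 = -16)
y(k, g) = -16
√(-388 + y(-19, (X(5) - 6)*(11 + 10))) = √(-388 - 16) = √(-404) = 2*I*√101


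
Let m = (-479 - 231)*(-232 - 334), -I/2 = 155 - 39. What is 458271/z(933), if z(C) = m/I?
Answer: -26579718/100465 ≈ -264.57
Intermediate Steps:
I = -232 (I = -2*(155 - 39) = -2*116 = -232)
m = 401860 (m = -710*(-566) = 401860)
z(C) = -100465/58 (z(C) = 401860/(-232) = 401860*(-1/232) = -100465/58)
458271/z(933) = 458271/(-100465/58) = 458271*(-58/100465) = -26579718/100465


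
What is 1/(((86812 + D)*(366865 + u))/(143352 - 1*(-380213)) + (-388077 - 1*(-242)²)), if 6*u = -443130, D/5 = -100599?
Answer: -104713/71158275199 ≈ -1.4715e-6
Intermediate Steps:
D = -502995 (D = 5*(-100599) = -502995)
u = -73855 (u = (⅙)*(-443130) = -73855)
1/(((86812 + D)*(366865 + u))/(143352 - 1*(-380213)) + (-388077 - 1*(-242)²)) = 1/(((86812 - 502995)*(366865 - 73855))/(143352 - 1*(-380213)) + (-388077 - 1*(-242)²)) = 1/((-416183*293010)/(143352 + 380213) + (-388077 - 1*58564)) = 1/(-121945780830/523565 + (-388077 - 58564)) = 1/(-121945780830*1/523565 - 446641) = 1/(-24389156166/104713 - 446641) = 1/(-71158275199/104713) = -104713/71158275199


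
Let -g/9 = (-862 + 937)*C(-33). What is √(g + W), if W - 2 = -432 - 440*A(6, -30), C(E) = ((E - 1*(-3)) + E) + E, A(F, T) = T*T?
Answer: I*√331630 ≈ 575.87*I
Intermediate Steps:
A(F, T) = T²
C(E) = 3 + 3*E (C(E) = ((E + 3) + E) + E = ((3 + E) + E) + E = (3 + 2*E) + E = 3 + 3*E)
W = -396430 (W = 2 + (-432 - 440*(-30)²) = 2 + (-432 - 440*900) = 2 + (-432 - 396000) = 2 - 396432 = -396430)
g = 64800 (g = -9*(-862 + 937)*(3 + 3*(-33)) = -675*(3 - 99) = -675*(-96) = -9*(-7200) = 64800)
√(g + W) = √(64800 - 396430) = √(-331630) = I*√331630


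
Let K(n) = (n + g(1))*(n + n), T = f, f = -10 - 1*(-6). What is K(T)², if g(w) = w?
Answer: 576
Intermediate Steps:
f = -4 (f = -10 + 6 = -4)
T = -4
K(n) = 2*n*(1 + n) (K(n) = (n + 1)*(n + n) = (1 + n)*(2*n) = 2*n*(1 + n))
K(T)² = (2*(-4)*(1 - 4))² = (2*(-4)*(-3))² = 24² = 576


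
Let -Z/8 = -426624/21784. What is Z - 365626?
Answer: -995172974/2723 ≈ -3.6547e+5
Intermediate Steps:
Z = 426624/2723 (Z = -(-3412992)/21784 = -8*(-53328/2723) = 426624/2723 ≈ 156.67)
Z - 365626 = 426624/2723 - 365626 = -995172974/2723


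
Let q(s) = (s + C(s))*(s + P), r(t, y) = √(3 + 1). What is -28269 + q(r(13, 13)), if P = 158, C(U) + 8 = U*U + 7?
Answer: -27469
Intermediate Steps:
C(U) = -1 + U² (C(U) = -8 + (U*U + 7) = -8 + (U² + 7) = -8 + (7 + U²) = -1 + U²)
r(t, y) = 2 (r(t, y) = √4 = 2)
q(s) = (158 + s)*(-1 + s + s²) (q(s) = (s + (-1 + s²))*(s + 158) = (-1 + s + s²)*(158 + s) = (158 + s)*(-1 + s + s²))
-28269 + q(r(13, 13)) = -28269 + (-158 + 2³ + 157*2 + 159*2²) = -28269 + (-158 + 8 + 314 + 159*4) = -28269 + (-158 + 8 + 314 + 636) = -28269 + 800 = -27469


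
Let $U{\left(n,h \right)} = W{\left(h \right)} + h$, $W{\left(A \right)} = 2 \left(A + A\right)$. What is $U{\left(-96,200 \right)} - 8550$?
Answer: $-7550$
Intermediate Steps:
$W{\left(A \right)} = 4 A$ ($W{\left(A \right)} = 2 \cdot 2 A = 4 A$)
$U{\left(n,h \right)} = 5 h$ ($U{\left(n,h \right)} = 4 h + h = 5 h$)
$U{\left(-96,200 \right)} - 8550 = 5 \cdot 200 - 8550 = 1000 - 8550 = -7550$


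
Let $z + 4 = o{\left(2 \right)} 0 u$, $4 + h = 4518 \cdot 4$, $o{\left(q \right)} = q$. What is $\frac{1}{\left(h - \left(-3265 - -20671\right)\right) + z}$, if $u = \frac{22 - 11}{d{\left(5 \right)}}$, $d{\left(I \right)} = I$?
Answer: $\frac{1}{658} \approx 0.0015198$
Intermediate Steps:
$h = 18068$ ($h = -4 + 4518 \cdot 4 = -4 + 18072 = 18068$)
$u = \frac{11}{5}$ ($u = \frac{22 - 11}{5} = \left(22 - 11\right) \frac{1}{5} = 11 \cdot \frac{1}{5} = \frac{11}{5} \approx 2.2$)
$z = -4$ ($z = -4 + 2 \cdot 0 \cdot \frac{11}{5} = -4 + 0 \cdot \frac{11}{5} = -4 + 0 = -4$)
$\frac{1}{\left(h - \left(-3265 - -20671\right)\right) + z} = \frac{1}{\left(18068 - \left(-3265 - -20671\right)\right) - 4} = \frac{1}{\left(18068 - \left(-3265 + 20671\right)\right) - 4} = \frac{1}{\left(18068 - 17406\right) - 4} = \frac{1}{662 - 4} = \frac{1}{658}$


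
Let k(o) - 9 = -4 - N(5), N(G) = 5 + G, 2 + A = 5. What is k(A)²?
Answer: 25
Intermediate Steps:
A = 3 (A = -2 + 5 = 3)
k(o) = -5 (k(o) = 9 + (-4 - (5 + 5)) = 9 + (-4 - 1*10) = 9 + (-4 - 10) = 9 - 14 = -5)
k(A)² = (-5)² = 25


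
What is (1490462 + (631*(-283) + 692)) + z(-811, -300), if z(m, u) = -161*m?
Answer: 1443152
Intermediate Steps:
(1490462 + (631*(-283) + 692)) + z(-811, -300) = (1490462 + (631*(-283) + 692)) - 161*(-811) = (1490462 + (-178573 + 692)) + 130571 = (1490462 - 177881) + 130571 = 1312581 + 130571 = 1443152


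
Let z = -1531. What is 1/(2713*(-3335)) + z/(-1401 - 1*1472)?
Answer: 13852263132/25994487415 ≈ 0.53289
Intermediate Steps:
1/(2713*(-3335)) + z/(-1401 - 1*1472) = 1/(2713*(-3335)) - 1531/(-1401 - 1*1472) = (1/2713)*(-1/3335) - 1531/(-1401 - 1472) = -1/9047855 - 1531/(-2873) = -1/9047855 - 1531*(-1/2873) = -1/9047855 + 1531/2873 = 13852263132/25994487415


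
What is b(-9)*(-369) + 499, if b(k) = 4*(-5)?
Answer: 7879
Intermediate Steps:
b(k) = -20
b(-9)*(-369) + 499 = -20*(-369) + 499 = 7380 + 499 = 7879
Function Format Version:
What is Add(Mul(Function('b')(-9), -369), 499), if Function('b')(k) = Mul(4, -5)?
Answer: 7879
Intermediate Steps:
Function('b')(k) = -20
Add(Mul(Function('b')(-9), -369), 499) = Add(Mul(-20, -369), 499) = Add(7380, 499) = 7879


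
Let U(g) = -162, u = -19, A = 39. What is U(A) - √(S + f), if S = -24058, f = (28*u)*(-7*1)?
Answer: -162 - I*√20334 ≈ -162.0 - 142.6*I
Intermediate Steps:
f = 3724 (f = (28*(-19))*(-7*1) = -532*(-7) = 3724)
U(A) - √(S + f) = -162 - √(-24058 + 3724) = -162 - √(-20334) = -162 - I*√20334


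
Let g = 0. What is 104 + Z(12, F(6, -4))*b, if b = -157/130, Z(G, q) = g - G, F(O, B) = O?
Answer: 7702/65 ≈ 118.49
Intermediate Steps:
Z(G, q) = -G (Z(G, q) = 0 - G = -G)
b = -157/130 (b = -157*1/130 = -157/130 ≈ -1.2077)
104 + Z(12, F(6, -4))*b = 104 - 1*12*(-157/130) = 104 - 12*(-157/130) = 104 + 942/65 = 7702/65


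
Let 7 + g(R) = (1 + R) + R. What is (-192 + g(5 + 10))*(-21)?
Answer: 3528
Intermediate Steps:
g(R) = -6 + 2*R (g(R) = -7 + ((1 + R) + R) = -7 + (1 + 2*R) = -6 + 2*R)
(-192 + g(5 + 10))*(-21) = (-192 + (-6 + 2*(5 + 10)))*(-21) = (-192 + (-6 + 2*15))*(-21) = (-192 + (-6 + 30))*(-21) = (-192 + 24)*(-21) = -168*(-21) = 3528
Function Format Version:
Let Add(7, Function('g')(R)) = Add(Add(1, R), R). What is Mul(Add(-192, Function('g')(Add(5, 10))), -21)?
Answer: 3528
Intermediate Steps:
Function('g')(R) = Add(-6, Mul(2, R)) (Function('g')(R) = Add(-7, Add(Add(1, R), R)) = Add(-7, Add(1, Mul(2, R))) = Add(-6, Mul(2, R)))
Mul(Add(-192, Function('g')(Add(5, 10))), -21) = Mul(Add(-192, Add(-6, Mul(2, Add(5, 10)))), -21) = Mul(Add(-192, Add(-6, Mul(2, 15))), -21) = Mul(Add(-192, Add(-6, 30)), -21) = Mul(Add(-192, 24), -21) = Mul(-168, -21) = 3528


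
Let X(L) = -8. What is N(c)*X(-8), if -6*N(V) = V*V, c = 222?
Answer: 65712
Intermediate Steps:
N(V) = -V²/6 (N(V) = -V*V/6 = -V²/6)
N(c)*X(-8) = -⅙*222²*(-8) = -⅙*49284*(-8) = -8214*(-8) = 65712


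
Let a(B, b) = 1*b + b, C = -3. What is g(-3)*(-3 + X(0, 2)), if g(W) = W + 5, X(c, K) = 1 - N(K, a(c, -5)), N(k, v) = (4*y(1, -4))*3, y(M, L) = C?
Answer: 68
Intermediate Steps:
y(M, L) = -3
a(B, b) = 2*b (a(B, b) = b + b = 2*b)
N(k, v) = -36 (N(k, v) = (4*(-3))*3 = -12*3 = -36)
X(c, K) = 37 (X(c, K) = 1 - 1*(-36) = 1 + 36 = 37)
g(W) = 5 + W
g(-3)*(-3 + X(0, 2)) = (5 - 3)*(-3 + 37) = 2*34 = 68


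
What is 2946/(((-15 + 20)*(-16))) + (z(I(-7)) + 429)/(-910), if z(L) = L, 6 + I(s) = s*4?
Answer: -135623/3640 ≈ -37.259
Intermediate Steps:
I(s) = -6 + 4*s (I(s) = -6 + s*4 = -6 + 4*s)
2946/(((-15 + 20)*(-16))) + (z(I(-7)) + 429)/(-910) = 2946/(((-15 + 20)*(-16))) + ((-6 + 4*(-7)) + 429)/(-910) = 2946/((5*(-16))) + ((-6 - 28) + 429)*(-1/910) = 2946/(-80) + (-34 + 429)*(-1/910) = 2946*(-1/80) + 395*(-1/910) = -1473/40 - 79/182 = -135623/3640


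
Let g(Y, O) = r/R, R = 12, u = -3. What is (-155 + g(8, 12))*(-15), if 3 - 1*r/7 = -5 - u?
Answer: 9125/4 ≈ 2281.3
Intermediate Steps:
r = 35 (r = 21 - 7*(-5 - 1*(-3)) = 21 - 7*(-5 + 3) = 21 - 7*(-2) = 21 + 14 = 35)
g(Y, O) = 35/12
(-155 + g(8, 12))*(-15) = (-155 + 35/12)*(-15) = -1825/12*(-15) = 9125/4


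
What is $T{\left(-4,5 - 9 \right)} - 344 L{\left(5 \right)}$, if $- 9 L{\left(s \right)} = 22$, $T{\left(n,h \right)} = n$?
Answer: $\frac{7532}{9} \approx 836.89$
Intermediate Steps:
$L{\left(s \right)} = - \frac{22}{9}$ ($L{\left(s \right)} = \left(- \frac{1}{9}\right) 22 = - \frac{22}{9}$)
$T{\left(-4,5 - 9 \right)} - 344 L{\left(5 \right)} = -4 - - \frac{7568}{9} = -4 + \frac{7568}{9} = \frac{7532}{9}$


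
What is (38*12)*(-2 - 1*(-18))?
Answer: 7296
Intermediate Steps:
(38*12)*(-2 - 1*(-18)) = 456*(-2 + 18) = 456*16 = 7296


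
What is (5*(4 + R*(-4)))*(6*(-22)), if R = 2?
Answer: 2640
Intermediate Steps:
(5*(4 + R*(-4)))*(6*(-22)) = (5*(4 + 2*(-4)))*(6*(-22)) = (5*(4 - 8))*(-132) = (5*(-4))*(-132) = -20*(-132) = 2640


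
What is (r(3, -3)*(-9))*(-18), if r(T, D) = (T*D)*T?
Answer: -4374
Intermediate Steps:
r(T, D) = D*T² (r(T, D) = (D*T)*T = D*T²)
(r(3, -3)*(-9))*(-18) = (-3*3²*(-9))*(-18) = (-3*9*(-9))*(-18) = -27*(-9)*(-18) = 243*(-18) = -4374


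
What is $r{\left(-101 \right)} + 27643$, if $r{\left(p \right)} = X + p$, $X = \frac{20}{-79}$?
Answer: $\frac{2175798}{79} \approx 27542.0$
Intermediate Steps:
$X = - \frac{20}{79}$ ($X = 20 \left(- \frac{1}{79}\right) = - \frac{20}{79} \approx -0.25316$)
$r{\left(p \right)} = - \frac{20}{79} + p$
$r{\left(-101 \right)} + 27643 = \left(- \frac{20}{79} - 101\right) + 27643 = - \frac{7999}{79} + 27643 = \frac{2175798}{79}$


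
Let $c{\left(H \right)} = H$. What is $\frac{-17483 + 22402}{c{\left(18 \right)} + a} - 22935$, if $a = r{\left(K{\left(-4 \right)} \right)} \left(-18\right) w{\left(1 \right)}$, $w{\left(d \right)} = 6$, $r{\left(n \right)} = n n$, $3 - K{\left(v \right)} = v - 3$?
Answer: $- \frac{247290089}{10782} \approx -22935.0$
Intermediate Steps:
$K{\left(v \right)} = 6 - v$ ($K{\left(v \right)} = 3 - \left(v - 3\right) = 3 - \left(-3 + v\right) = 6 - v$)
$r{\left(n \right)} = n^{2}$
$a = -10800$ ($a = \left(6 - -4\right)^{2} \left(-18\right) 6 = \left(6 + 4\right)^{2} \left(-18\right) 6 = 10^{2} \left(-18\right) 6 = 100 \left(-18\right) 6 = \left(-1800\right) 6 = -10800$)
$\frac{-17483 + 22402}{c{\left(18 \right)} + a} - 22935 = \frac{-17483 + 22402}{18 - 10800} - 22935 = \frac{4919}{-10782} - 22935 = 4919 \left(- \frac{1}{10782}\right) - 22935 = - \frac{4919}{10782} - 22935 = - \frac{247290089}{10782}$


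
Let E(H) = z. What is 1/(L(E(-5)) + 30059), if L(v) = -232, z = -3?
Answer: 1/29827 ≈ 3.3527e-5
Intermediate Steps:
E(H) = -3
1/(L(E(-5)) + 30059) = 1/(-232 + 30059) = 1/29827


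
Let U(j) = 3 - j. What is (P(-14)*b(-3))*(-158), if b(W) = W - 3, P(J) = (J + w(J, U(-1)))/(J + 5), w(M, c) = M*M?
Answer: -57512/3 ≈ -19171.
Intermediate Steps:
w(M, c) = M**2
P(J) = (J + J**2)/(5 + J) (P(J) = (J + J**2)/(J + 5) = (J + J**2)/(5 + J))
b(W) = -3 + W
(P(-14)*b(-3))*(-158) = ((-14*(1 - 14)/(5 - 14))*(-3 - 3))*(-158) = (-14*(-13)/(-9)*(-6))*(-158) = (-14*(-1/9)*(-13)*(-6))*(-158) = -182/9*(-6)*(-158) = (364/3)*(-158) = -57512/3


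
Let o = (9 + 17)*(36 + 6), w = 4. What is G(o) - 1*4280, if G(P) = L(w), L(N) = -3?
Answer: -4283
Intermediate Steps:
o = 1092 (o = 26*42 = 1092)
G(P) = -3
G(o) - 1*4280 = -3 - 1*4280 = -3 - 4280 = -4283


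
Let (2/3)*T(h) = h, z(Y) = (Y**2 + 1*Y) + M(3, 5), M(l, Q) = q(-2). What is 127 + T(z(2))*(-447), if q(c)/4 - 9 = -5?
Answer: -14624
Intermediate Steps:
q(c) = 16 (q(c) = 36 + 4*(-5) = 36 - 20 = 16)
M(l, Q) = 16
z(Y) = 16 + Y + Y**2 (z(Y) = (Y**2 + 1*Y) + 16 = (Y**2 + Y) + 16 = (Y + Y**2) + 16 = 16 + Y + Y**2)
T(h) = 3*h/2
127 + T(z(2))*(-447) = 127 + (3*(16 + 2 + 2**2)/2)*(-447) = 127 + (3*(16 + 2 + 4)/2)*(-447) = 127 + ((3/2)*22)*(-447) = 127 + 33*(-447) = 127 - 14751 = -14624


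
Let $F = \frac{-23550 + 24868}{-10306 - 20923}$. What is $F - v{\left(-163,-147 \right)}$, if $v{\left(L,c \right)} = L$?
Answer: $\frac{5089009}{31229} \approx 162.96$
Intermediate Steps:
$F = - \frac{1318}{31229}$ ($F = \frac{1318}{-31229} = 1318 \left(- \frac{1}{31229}\right) = - \frac{1318}{31229} \approx -0.042204$)
$F - v{\left(-163,-147 \right)} = - \frac{1318}{31229} - -163 = - \frac{1318}{31229} + 163 = \frac{5089009}{31229}$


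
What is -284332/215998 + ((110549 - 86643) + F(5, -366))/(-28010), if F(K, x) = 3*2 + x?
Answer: -3262507057/1512525995 ≈ -2.1570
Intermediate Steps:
F(K, x) = 6 + x
-284332/215998 + ((110549 - 86643) + F(5, -366))/(-28010) = -284332/215998 + ((110549 - 86643) + (6 - 366))/(-28010) = -284332*1/215998 + (23906 - 360)*(-1/28010) = -142166/107999 + 23546*(-1/28010) = -142166/107999 - 11773/14005 = -3262507057/1512525995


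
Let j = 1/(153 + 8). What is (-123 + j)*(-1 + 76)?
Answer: -1485150/161 ≈ -9224.5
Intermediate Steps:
j = 1/161 ≈ 0.0062112
(-123 + j)*(-1 + 76) = (-123 + 1/161)*(-1 + 76) = -19802/161*75 = -1485150/161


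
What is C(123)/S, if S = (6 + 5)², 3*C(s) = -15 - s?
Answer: -46/121 ≈ -0.38017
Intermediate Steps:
C(s) = -5 - s/3 (C(s) = (-15 - s)/3 = -5 - s/3)
S = 121 (S = 11² = 121)
C(123)/S = (-5 - ⅓*123)/121 = (-5 - 41)/121 = (1/121)*(-46) = -46/121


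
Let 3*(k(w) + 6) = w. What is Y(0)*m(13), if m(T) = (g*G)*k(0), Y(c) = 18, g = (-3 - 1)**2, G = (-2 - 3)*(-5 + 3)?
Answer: -17280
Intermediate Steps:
k(w) = -6 + w/3
G = 10 (G = -5*(-2) = 10)
g = 16 (g = (-4)**2 = 16)
m(T) = -960 (m(T) = (16*10)*(-6 + (1/3)*0) = 160*(-6 + 0) = 160*(-6) = -960)
Y(0)*m(13) = 18*(-960) = -17280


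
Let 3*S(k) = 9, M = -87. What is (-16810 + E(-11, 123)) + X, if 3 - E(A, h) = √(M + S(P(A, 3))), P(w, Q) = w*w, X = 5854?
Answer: -10953 - 2*I*√21 ≈ -10953.0 - 9.1651*I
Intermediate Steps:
P(w, Q) = w²
S(k) = 3 (S(k) = (⅓)*9 = 3)
E(A, h) = 3 - 2*I*√21 (E(A, h) = 3 - √(-87 + 3) = 3 - √(-84) = 3 - 2*I*√21)
(-16810 + E(-11, 123)) + X = (-16810 + (3 - 2*I*√21)) + 5854 = (-16807 - 2*I*√21) + 5854 = -10953 - 2*I*√21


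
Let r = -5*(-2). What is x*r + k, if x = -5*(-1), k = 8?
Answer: 58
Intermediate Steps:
r = 10
x = 5
x*r + k = 5*10 + 8 = 50 + 8 = 58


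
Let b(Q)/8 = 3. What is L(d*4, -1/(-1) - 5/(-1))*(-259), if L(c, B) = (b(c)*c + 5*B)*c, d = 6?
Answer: -3766896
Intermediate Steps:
b(Q) = 24 (b(Q) = 8*3 = 24)
L(c, B) = c*(5*B + 24*c) (L(c, B) = (24*c + 5*B)*c = (5*B + 24*c)*c = c*(5*B + 24*c))
L(d*4, -1/(-1) - 5/(-1))*(-259) = ((6*4)*(5*(-1/(-1) - 5/(-1)) + 24*(6*4)))*(-259) = (24*(5*(-1*(-1) - 5*(-1)) + 24*24))*(-259) = (24*(5*(1 + 5) + 576))*(-259) = (24*(5*6 + 576))*(-259) = (24*(30 + 576))*(-259) = (24*606)*(-259) = 14544*(-259) = -3766896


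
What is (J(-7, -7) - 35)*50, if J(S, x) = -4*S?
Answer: -350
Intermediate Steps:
(J(-7, -7) - 35)*50 = (-4*(-7) - 35)*50 = (28 - 35)*50 = -7*50 = -350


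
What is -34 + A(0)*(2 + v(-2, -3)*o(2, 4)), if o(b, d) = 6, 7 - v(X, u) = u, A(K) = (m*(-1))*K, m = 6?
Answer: -34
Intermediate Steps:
A(K) = -6*K (A(K) = (6*(-1))*K = -6*K)
v(X, u) = 7 - u
-34 + A(0)*(2 + v(-2, -3)*o(2, 4)) = -34 + (-6*0)*(2 + (7 - 1*(-3))*6) = -34 + 0*(2 + (7 + 3)*6) = -34 + 0*(2 + 10*6) = -34 + 0*(2 + 60) = -34 + 0*62 = -34 + 0 = -34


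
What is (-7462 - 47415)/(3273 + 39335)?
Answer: -54877/42608 ≈ -1.2880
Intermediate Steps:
(-7462 - 47415)/(3273 + 39335) = -54877/42608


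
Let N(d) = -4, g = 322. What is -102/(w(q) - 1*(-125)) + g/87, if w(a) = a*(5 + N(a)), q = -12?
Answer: 27512/9831 ≈ 2.7985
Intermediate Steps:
w(a) = a (w(a) = a*(5 - 4) = a*1 = a)
-102/(w(q) - 1*(-125)) + g/87 = -102/(-12 - 1*(-125)) + 322/87 = -102/(-12 + 125) + 322*(1/87) = -102/113 + 322/87 = 27512/9831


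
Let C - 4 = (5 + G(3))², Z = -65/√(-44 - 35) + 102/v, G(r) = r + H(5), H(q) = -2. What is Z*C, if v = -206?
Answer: -2040/103 + 2600*I*√79/79 ≈ -19.806 + 292.52*I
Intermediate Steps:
G(r) = -2 + r (G(r) = r - 2 = -2 + r)
Z = -51/103 + 65*I*√79/79 (Z = -65/√(-44 - 35) + 102/(-206) = -65*(-I*√79/79) + 102*(-1/206) = -65*(-I*√79/79) - 51/103 = -(-65)*I*√79/79 - 51/103 = 65*I*√79/79 - 51/103 = -51/103 + 65*I*√79/79 ≈ -0.49515 + 7.3131*I)
C = 40 (C = 4 + (5 + (-2 + 3))² = 4 + (5 + 1)² = 4 + 6² = 4 + 36 = 40)
Z*C = (-51/103 + 65*I*√79/79)*40 = -2040/103 + 2600*I*√79/79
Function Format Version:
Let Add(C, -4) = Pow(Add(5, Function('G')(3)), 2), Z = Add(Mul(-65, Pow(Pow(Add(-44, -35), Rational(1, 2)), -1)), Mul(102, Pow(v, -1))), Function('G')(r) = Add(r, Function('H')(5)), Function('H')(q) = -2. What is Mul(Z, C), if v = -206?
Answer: Add(Rational(-2040, 103), Mul(Rational(2600, 79), I, Pow(79, Rational(1, 2)))) ≈ Add(-19.806, Mul(292.52, I))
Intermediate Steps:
Function('G')(r) = Add(-2, r) (Function('G')(r) = Add(r, -2) = Add(-2, r))
Z = Add(Rational(-51, 103), Mul(Rational(65, 79), I, Pow(79, Rational(1, 2)))) (Z = Add(Mul(-65, Pow(Pow(Add(-44, -35), Rational(1, 2)), -1)), Mul(102, Pow(-206, -1))) = Add(Mul(-65, Pow(Pow(-79, Rational(1, 2)), -1)), Mul(102, Rational(-1, 206))) = Add(Mul(-65, Pow(Mul(I, Pow(79, Rational(1, 2))), -1)), Rational(-51, 103)) = Add(Mul(-65, Mul(Rational(-1, 79), I, Pow(79, Rational(1, 2)))), Rational(-51, 103)) = Add(Mul(Rational(65, 79), I, Pow(79, Rational(1, 2))), Rational(-51, 103)) = Add(Rational(-51, 103), Mul(Rational(65, 79), I, Pow(79, Rational(1, 2)))) ≈ Add(-0.49515, Mul(7.3131, I)))
C = 40 (C = Add(4, Pow(Add(5, Add(-2, 3)), 2)) = Add(4, Pow(Add(5, 1), 2)) = Add(4, Pow(6, 2)) = Add(4, 36) = 40)
Mul(Z, C) = Mul(Add(Rational(-51, 103), Mul(Rational(65, 79), I, Pow(79, Rational(1, 2)))), 40) = Add(Rational(-2040, 103), Mul(Rational(2600, 79), I, Pow(79, Rational(1, 2))))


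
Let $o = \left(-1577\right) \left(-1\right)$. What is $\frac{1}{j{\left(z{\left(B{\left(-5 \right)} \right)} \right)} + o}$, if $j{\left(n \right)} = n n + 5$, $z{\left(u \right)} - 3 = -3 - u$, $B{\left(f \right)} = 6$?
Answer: $\frac{1}{1618} \approx 0.00061805$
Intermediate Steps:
$z{\left(u \right)} = - u$ ($z{\left(u \right)} = 3 - \left(3 + u\right) = - u$)
$j{\left(n \right)} = 5 + n^{2}$ ($j{\left(n \right)} = n^{2} + 5 = 5 + n^{2}$)
$o = 1577$
$\frac{1}{j{\left(z{\left(B{\left(-5 \right)} \right)} \right)} + o} = \frac{1}{\left(5 + \left(\left(-1\right) 6\right)^{2}\right) + 1577} = \frac{1}{\left(5 + \left(-6\right)^{2}\right) + 1577} = \frac{1}{\left(5 + 36\right) + 1577} = \frac{1}{41 + 1577} = \frac{1}{1618}$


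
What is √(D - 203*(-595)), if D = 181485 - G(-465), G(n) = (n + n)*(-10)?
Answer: √292970 ≈ 541.27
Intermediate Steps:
G(n) = -20*n (G(n) = (2*n)*(-10) = -20*n)
D = 172185 (D = 181485 - (-20)*(-465) = 181485 - 1*9300 = 181485 - 9300 = 172185)
√(D - 203*(-595)) = √(172185 - 203*(-595)) = √(172185 + 120785) = √292970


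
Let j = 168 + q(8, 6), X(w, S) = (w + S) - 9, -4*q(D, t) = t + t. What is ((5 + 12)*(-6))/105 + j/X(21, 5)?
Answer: 5197/595 ≈ 8.7345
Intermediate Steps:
q(D, t) = -t/2 (q(D, t) = -(t + t)/4 = -t/2)
X(w, S) = -9 + S + w (X(w, S) = (S + w) - 9 = -9 + S + w)
j = 165 (j = 168 - ½*6 = 168 - 3 = 165)
((5 + 12)*(-6))/105 + j/X(21, 5) = ((5 + 12)*(-6))/105 + 165/(-9 + 5 + 21) = (17*(-6))*(1/105) + 165/17 = -102*1/105 + 165*(1/17) = -34/35 + 165/17 = 5197/595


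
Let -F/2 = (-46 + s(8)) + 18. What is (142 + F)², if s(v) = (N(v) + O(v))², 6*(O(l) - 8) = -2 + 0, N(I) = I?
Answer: 6948496/81 ≈ 85784.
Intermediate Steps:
O(l) = 23/3 (O(l) = 8 + (-2 + 0)/6 = 8 + (⅙)*(-2) = 8 - ⅓ = 23/3)
s(v) = (23/3 + v)² (s(v) = (v + 23/3)² = (23/3 + v)²)
F = -3914/9 (F = -2*((-46 + (23 + 3*8)²/9) + 18) = -2*((-46 + (23 + 24)²/9) + 18) = -2*((-46 + (⅑)*47²) + 18) = -2*((-46 + (⅑)*2209) + 18) = -2*((-46 + 2209/9) + 18) = -2*(1795/9 + 18) = -2*1957/9 = -3914/9 ≈ -434.89)
(142 + F)² = (142 - 3914/9)² = (-2636/9)² = 6948496/81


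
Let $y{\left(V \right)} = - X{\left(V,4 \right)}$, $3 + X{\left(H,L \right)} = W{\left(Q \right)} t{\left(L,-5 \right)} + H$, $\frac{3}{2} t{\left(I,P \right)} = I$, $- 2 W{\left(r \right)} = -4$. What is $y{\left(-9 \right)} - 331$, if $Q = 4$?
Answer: $- \frac{973}{3} \approx -324.33$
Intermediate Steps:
$W{\left(r \right)} = 2$ ($W{\left(r \right)} = \left(- \frac{1}{2}\right) \left(-4\right) = 2$)
$t{\left(I,P \right)} = \frac{2 I}{3}$
$X{\left(H,L \right)} = -3 + H + \frac{4 L}{3}$ ($X{\left(H,L \right)} = -3 + \left(2 \frac{2 L}{3} + H\right) = -3 + \left(\frac{4 L}{3} + H\right) = -3 + \left(H + \frac{4 L}{3}\right) = -3 + H + \frac{4 L}{3}$)
$y{\left(V \right)} = - \frac{7}{3} - V$ ($y{\left(V \right)} = - (-3 + V + \frac{4}{3} \cdot 4) = - (-3 + V + \frac{16}{3}) = - (\frac{7}{3} + V) = - \frac{7}{3} - V$)
$y{\left(-9 \right)} - 331 = \left(- \frac{7}{3} - -9\right) - 331 = \left(- \frac{7}{3} + 9\right) - 331 = \frac{20}{3} - 331 = - \frac{973}{3}$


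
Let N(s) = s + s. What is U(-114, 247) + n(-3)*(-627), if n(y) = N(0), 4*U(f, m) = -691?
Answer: -691/4 ≈ -172.75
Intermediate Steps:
N(s) = 2*s
U(f, m) = -691/4 (U(f, m) = (¼)*(-691) = -691/4)
n(y) = 0 (n(y) = 2*0 = 0)
U(-114, 247) + n(-3)*(-627) = -691/4 + 0*(-627) = -691/4 + 0 = -691/4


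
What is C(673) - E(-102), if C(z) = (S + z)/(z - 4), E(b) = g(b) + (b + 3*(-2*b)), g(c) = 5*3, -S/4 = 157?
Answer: -117060/223 ≈ -524.93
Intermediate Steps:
S = -628 (S = -4*157 = -628)
g(c) = 15
E(b) = 15 - 5*b (E(b) = 15 + (b + 3*(-2*b)) = 15 + (b - 6*b) = 15 - 5*b)
C(z) = (-628 + z)/(-4 + z) (C(z) = (-628 + z)/(z - 4) = (-628 + z)/(-4 + z))
C(673) - E(-102) = (-628 + 673)/(-4 + 673) - (15 - 5*(-102)) = 45/669 - (15 + 510) = (1/669)*45 - 1*525 = 15/223 - 525 = -117060/223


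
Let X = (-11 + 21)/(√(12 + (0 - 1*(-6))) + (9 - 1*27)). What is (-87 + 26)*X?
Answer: 610/17 + 305*√2/51 ≈ 44.340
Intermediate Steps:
X = 10/(-18 + 3*√2) (X = 10/(√(12 + (0 + 6)) + (9 - 27)) = 10/(√(12 + 6) - 18) = 10/(√18 - 18) = 10/(3*√2 - 18) = 10/(-18 + 3*√2) ≈ -0.72688)
(-87 + 26)*X = (-87 + 26)*(-10/17 - 5*√2/51) = -61*(-10/17 - 5*√2/51) = 610/17 + 305*√2/51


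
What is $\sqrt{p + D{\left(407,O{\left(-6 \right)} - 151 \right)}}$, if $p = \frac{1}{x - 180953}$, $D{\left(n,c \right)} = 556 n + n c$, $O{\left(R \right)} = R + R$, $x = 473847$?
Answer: $\frac{\sqrt{13721699680186330}}{292894} \approx 399.94$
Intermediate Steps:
$O{\left(R \right)} = 2 R$
$D{\left(n,c \right)} = 556 n + c n$
$p = \frac{1}{292894}$ ($p = \frac{1}{473847 - 180953} = \frac{1}{292894} \approx 3.4142 \cdot 10^{-6}$)
$\sqrt{p + D{\left(407,O{\left(-6 \right)} - 151 \right)}} = \sqrt{\frac{1}{292894} + 407 \left(556 + \left(2 \left(-6\right) - 151\right)\right)} = \sqrt{\frac{1}{292894} + 407 \left(556 - 163\right)} = \sqrt{\frac{1}{292894} + 407 \cdot 393} = \sqrt{\frac{1}{292894} + 159951} = \sqrt{\frac{46848688195}{292894}} = \frac{\sqrt{13721699680186330}}{292894}$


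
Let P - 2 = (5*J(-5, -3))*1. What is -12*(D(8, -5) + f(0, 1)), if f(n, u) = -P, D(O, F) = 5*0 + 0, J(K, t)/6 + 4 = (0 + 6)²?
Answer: 11544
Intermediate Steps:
J(K, t) = 192 (J(K, t) = -24 + 6*(0 + 6)² = -24 + 6*6² = -24 + 6*36 = -24 + 216 = 192)
D(O, F) = 0 (D(O, F) = 0 + 0 = 0)
P = 962 (P = 2 + (5*192)*1 = 2 + 960*1 = 2 + 960 = 962)
f(n, u) = -962 (f(n, u) = -1*962 = -962)
-12*(D(8, -5) + f(0, 1)) = -12*(0 - 962) = -12*(-962) = 11544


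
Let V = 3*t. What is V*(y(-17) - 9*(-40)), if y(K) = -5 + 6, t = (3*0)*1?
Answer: 0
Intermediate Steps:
t = 0 (t = 0*1 = 0)
y(K) = 1
V = 0 (V = 3*0 = 0)
V*(y(-17) - 9*(-40)) = 0*(1 - 9*(-40)) = 0*(1 + 360) = 0*361 = 0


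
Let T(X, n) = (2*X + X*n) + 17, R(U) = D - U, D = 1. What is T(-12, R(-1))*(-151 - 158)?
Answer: 9579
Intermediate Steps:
R(U) = 1 - U
T(X, n) = 17 + 2*X + X*n
T(-12, R(-1))*(-151 - 158) = (17 + 2*(-12) - 12*(1 - 1*(-1)))*(-151 - 158) = (17 - 24 - 12*(1 + 1))*(-309) = (17 - 24 - 12*2)*(-309) = (17 - 24 - 24)*(-309) = -31*(-309) = 9579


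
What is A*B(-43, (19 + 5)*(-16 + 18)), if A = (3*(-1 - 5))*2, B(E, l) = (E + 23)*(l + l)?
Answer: 69120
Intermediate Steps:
B(E, l) = 2*l*(23 + E) (B(E, l) = (23 + E)*(2*l) = 2*l*(23 + E))
A = -36 (A = (3*(-6))*2 = -18*2 = -36)
A*B(-43, (19 + 5)*(-16 + 18)) = -72*(19 + 5)*(-16 + 18)*(23 - 43) = -72*24*2*(-20) = -72*48*(-20) = -36*(-1920) = 69120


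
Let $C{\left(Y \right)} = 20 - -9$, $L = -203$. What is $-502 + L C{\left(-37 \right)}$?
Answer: $-6389$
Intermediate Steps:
$C{\left(Y \right)} = 29$ ($C{\left(Y \right)} = 20 + 9 = 29$)
$-502 + L C{\left(-37 \right)} = -502 - 5887 = -6389$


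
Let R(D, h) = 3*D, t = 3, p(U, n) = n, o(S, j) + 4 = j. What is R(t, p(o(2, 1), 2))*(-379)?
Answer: -3411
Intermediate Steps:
o(S, j) = -4 + j
R(t, p(o(2, 1), 2))*(-379) = (3*3)*(-379) = 9*(-379) = -3411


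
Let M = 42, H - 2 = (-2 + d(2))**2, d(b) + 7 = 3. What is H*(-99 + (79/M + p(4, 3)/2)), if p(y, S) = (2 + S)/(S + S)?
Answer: -154337/42 ≈ -3674.7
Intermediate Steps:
d(b) = -4 (d(b) = -7 + 3 = -4)
p(y, S) = (2 + S)/(2*S) (p(y, S) = (2 + S)/((2*S)) = (2 + S)*(1/(2*S)) = (2 + S)/(2*S))
H = 38 (H = 2 + (-2 - 4)**2 = 2 + (-6)**2 = 2 + 36 = 38)
H*(-99 + (79/M + p(4, 3)/2)) = 38*(-99 + (79/42 + ((1/2)*(2 + 3)/3)/2)) = 38*(-99 + (79*(1/42) + ((1/2)*(1/3)*5)*(1/2))) = 38*(-99 + (79/42 + (5/6)*(1/2))) = 38*(-99 + (79/42 + 5/12)) = 38*(-99 + 193/84) = 38*(-8123/84) = -154337/42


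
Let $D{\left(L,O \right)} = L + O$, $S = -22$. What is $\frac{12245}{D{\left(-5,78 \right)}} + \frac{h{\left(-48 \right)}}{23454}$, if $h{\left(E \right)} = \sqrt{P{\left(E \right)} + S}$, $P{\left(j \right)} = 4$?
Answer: $\frac{12245}{73} + \frac{i \sqrt{2}}{7818} \approx 167.74 + 0.00018089 i$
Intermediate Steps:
$h{\left(E \right)} = 3 i \sqrt{2}$ ($h{\left(E \right)} = \sqrt{4 - 22} = \sqrt{-18} = 3 i \sqrt{2}$)
$\frac{12245}{D{\left(-5,78 \right)}} + \frac{h{\left(-48 \right)}}{23454} = \frac{12245}{-5 + 78} + \frac{3 i \sqrt{2}}{23454} = \frac{12245}{73} + 3 i \sqrt{2} \cdot \frac{1}{23454} = 12245 \cdot \frac{1}{73} + \frac{i \sqrt{2}}{7818} = \frac{12245}{73} + \frac{i \sqrt{2}}{7818}$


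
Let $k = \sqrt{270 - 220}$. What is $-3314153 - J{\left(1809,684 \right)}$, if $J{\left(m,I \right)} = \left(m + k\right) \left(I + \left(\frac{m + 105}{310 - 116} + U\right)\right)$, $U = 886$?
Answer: $- \frac{598696664}{97} - \frac{766235 \sqrt{2}}{97} \approx -6.1833 \cdot 10^{6}$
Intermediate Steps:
$k = 5 \sqrt{2}$ ($k = \sqrt{50} = 5 \sqrt{2} \approx 7.0711$)
$J{\left(m,I \right)} = \left(m + 5 \sqrt{2}\right) \left(\frac{171989}{194} + I + \frac{m}{194}\right)$ ($J{\left(m,I \right)} = \left(m + 5 \sqrt{2}\right) \left(I + \left(\frac{m + 105}{310 - 116} + 886\right)\right) = \left(m + 5 \sqrt{2}\right) \left(I + \left(\frac{105 + m}{194} + 886\right)\right) = \left(m + 5 \sqrt{2}\right) \left(I + \left(\left(105 + m\right) \frac{1}{194} + 886\right)\right) = \left(m + 5 \sqrt{2}\right) \left(I + \left(\left(\frac{105}{194} + \frac{m}{194}\right) + 886\right)\right) = \left(m + 5 \sqrt{2}\right) \left(I + \left(\frac{171989}{194} + \frac{m}{194}\right)\right) = \left(m + 5 \sqrt{2}\right) \left(\frac{171989}{194} + I + \frac{m}{194}\right)$)
$-3314153 - J{\left(1809,684 \right)} = -3314153 - \left(\frac{1809^{2}}{194} + \frac{171989}{194} \cdot 1809 + \frac{859945 \sqrt{2}}{194} + 684 \cdot 1809 + 5 \cdot 684 \sqrt{2} + \frac{5}{194} \cdot 1809 \sqrt{2}\right) = -3314153 - \left(\frac{1}{194} \cdot 3272481 + \frac{311128101}{194} + \frac{859945 \sqrt{2}}{194} + 1237356 + 3420 \sqrt{2} + \frac{9045 \sqrt{2}}{194}\right) = -3314153 - \left(\frac{3272481}{194} + \frac{311128101}{194} + \frac{859945 \sqrt{2}}{194} + 1237356 + 3420 \sqrt{2} + \frac{9045 \sqrt{2}}{194}\right) = -3314153 - \left(\frac{277223823}{97} + \frac{766235 \sqrt{2}}{97}\right) = - \frac{598696664}{97} - \frac{766235 \sqrt{2}}{97}$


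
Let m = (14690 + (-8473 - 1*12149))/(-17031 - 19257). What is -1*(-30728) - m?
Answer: 278762933/9072 ≈ 30728.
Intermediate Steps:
m = 1483/9072 (m = (14690 + (-8473 - 12149))/(-36288) = (14690 - 20622)*(-1/36288) = -5932*(-1/36288) = 1483/9072 ≈ 0.16347)
-1*(-30728) - m = -1*(-30728) - 1*1483/9072 = 30728 - 1483/9072 = 278762933/9072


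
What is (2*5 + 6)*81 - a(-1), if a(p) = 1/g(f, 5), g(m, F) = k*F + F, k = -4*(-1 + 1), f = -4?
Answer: 6479/5 ≈ 1295.8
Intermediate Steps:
k = 0 (k = -4*0 = 0)
g(m, F) = F (g(m, F) = 0*F + F = 0 + F = F)
a(p) = 1/5
(2*5 + 6)*81 - a(-1) = (2*5 + 6)*81 - 1*1/5 = (10 + 6)*81 - 1/5 = 16*81 - 1/5 = 1296 - 1/5 = 6479/5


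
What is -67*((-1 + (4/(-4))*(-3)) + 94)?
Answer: -6432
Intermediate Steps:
-67*((-1 + (4/(-4))*(-3)) + 94) = -67*((-1 + (4*(-¼))*(-3)) + 94) = -67*((-1 - 1*(-3)) + 94) = -67*((-1 + 3) + 94) = -67*(2 + 94) = -67*96 = -6432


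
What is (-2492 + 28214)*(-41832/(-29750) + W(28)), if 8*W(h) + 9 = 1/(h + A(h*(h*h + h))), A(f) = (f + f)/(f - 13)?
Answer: 42521130014679/5794586000 ≈ 7338.1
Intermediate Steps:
A(f) = 2*f/(-13 + f) (A(f) = (2*f)/(-13 + f) = 2*f/(-13 + f))
W(h) = -9/8 + 1/(8*(h + 2*h*(h + h**2)/(-13 + h*(h + h**2)))) (W(h) = -9/8 + 1/(8*(h + 2*(h*(h*h + h))/(-13 + h*(h*h + h)))) = -9/8 + 1/(8*(h + 2*(h*(h**2 + h))/(-13 + h*(h**2 + h)))) = -9/8 + 1/(8*(h + 2*(h*(h + h**2))/(-13 + h*(h + h**2)))) = -9/8 + 1/(8*(h + 2*h*(h + h**2)/(-13 + h*(h + h**2)))))
(-2492 + 28214)*(-41832/(-29750) + W(28)) = (-2492 + 28214)*(-41832/(-29750) + (1/8)*(-13 - 26*28**3 - 17*28**2 - 9*28**4 + 117*28)/(28*(-13 + 28**3 + 2*28 + 3*28**2))) = 25722*(-41832*(-1/29750) + (1/8)*(1/28)*(-13 - 26*21952 - 17*784 - 9*614656 + 3276)/(-13 + 21952 + 56 + 3*784)) = 25722*(2988/2125 + (1/8)*(1/28)*(-13 - 570752 - 13328 - 5531904 + 3276)/(-13 + 21952 + 56 + 2352)) = 25722*(2988/2125 + (1/8)*(1/28)*(-6112721)/24347) = 25722*(2988/2125 + (1/8)*(1/28)*(1/24347)*(-6112721)) = 25722*(2988/2125 - 6112721/5453728) = 25722*(3306207139/11589172000) = 42521130014679/5794586000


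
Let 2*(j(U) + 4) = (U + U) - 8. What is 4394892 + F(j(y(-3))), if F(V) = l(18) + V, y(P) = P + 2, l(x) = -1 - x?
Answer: 4394864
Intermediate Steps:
y(P) = 2 + P
j(U) = -8 + U (j(U) = -4 + ((U + U) - 8)/2 = -4 + (2*U - 8)/2 = -4 + (-8 + 2*U)/2 = -4 + (-4 + U) = -8 + U)
F(V) = -19 + V (F(V) = (-1 - 1*18) + V = (-1 - 18) + V = -19 + V)
4394892 + F(j(y(-3))) = 4394892 + (-19 + (-8 + (2 - 3))) = 4394892 + (-19 + (-8 - 1)) = 4394892 + (-19 - 9) = 4394892 - 28 = 4394864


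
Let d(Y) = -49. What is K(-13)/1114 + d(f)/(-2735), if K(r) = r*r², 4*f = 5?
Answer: -5954209/3046790 ≈ -1.9543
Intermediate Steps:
f = 5/4 (f = (¼)*5 = 5/4 ≈ 1.2500)
K(r) = r³
K(-13)/1114 + d(f)/(-2735) = (-13)³/1114 - 49/(-2735) = -2197*1/1114 - 49*(-1/2735) = -2197/1114 + 49/2735 = -5954209/3046790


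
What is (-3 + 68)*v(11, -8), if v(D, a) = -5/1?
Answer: -325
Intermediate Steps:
v(D, a) = -5 (v(D, a) = -5*1 = -5)
(-3 + 68)*v(11, -8) = (-3 + 68)*(-5) = 65*(-5) = -325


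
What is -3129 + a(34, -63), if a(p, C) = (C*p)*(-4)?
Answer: 5439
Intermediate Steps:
a(p, C) = -4*C*p
-3129 + a(34, -63) = -3129 - 4*(-63)*34 = -3129 + 8568 = 5439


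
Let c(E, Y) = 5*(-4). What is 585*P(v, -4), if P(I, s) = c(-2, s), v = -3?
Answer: -11700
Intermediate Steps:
c(E, Y) = -20
P(I, s) = -20
585*P(v, -4) = 585*(-20) = -11700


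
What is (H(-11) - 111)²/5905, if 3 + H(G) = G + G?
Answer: 18496/5905 ≈ 3.1323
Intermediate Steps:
H(G) = -3 + 2*G (H(G) = -3 + (G + G) = -3 + 2*G)
(H(-11) - 111)²/5905 = ((-3 + 2*(-11)) - 111)²/5905 = ((-3 - 22) - 111)²*(1/5905) = (-25 - 111)²*(1/5905) = (-136)²*(1/5905) = 18496*(1/5905) = 18496/5905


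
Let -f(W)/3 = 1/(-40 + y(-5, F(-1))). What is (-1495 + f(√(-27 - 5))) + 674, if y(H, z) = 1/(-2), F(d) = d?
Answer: -22165/27 ≈ -820.93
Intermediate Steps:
y(H, z) = -½
f(W) = 2/27 (f(W) = -3/(-40 - ½) = -3/(-81/2) = -3*(-2/81) = 2/27)
(-1495 + f(√(-27 - 5))) + 674 = (-1495 + 2/27) + 674 = -40363/27 + 674 = -22165/27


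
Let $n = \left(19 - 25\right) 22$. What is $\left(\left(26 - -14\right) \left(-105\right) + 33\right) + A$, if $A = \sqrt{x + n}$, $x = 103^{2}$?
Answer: $-4167 + \sqrt{10477} \approx -4064.6$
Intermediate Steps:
$n = -132$ ($n = \left(-6\right) 22 = -132$)
$x = 10609$
$A = \sqrt{10477}$ ($A = \sqrt{10609 - 132} = \sqrt{10477} \approx 102.36$)
$\left(\left(26 - -14\right) \left(-105\right) + 33\right) + A = \left(\left(26 - -14\right) \left(-105\right) + 33\right) + \sqrt{10477} = \left(\left(26 + 14\right) \left(-105\right) + 33\right) + \sqrt{10477} = \left(40 \left(-105\right) + 33\right) + \sqrt{10477} = \left(-4200 + 33\right) + \sqrt{10477} = -4167 + \sqrt{10477}$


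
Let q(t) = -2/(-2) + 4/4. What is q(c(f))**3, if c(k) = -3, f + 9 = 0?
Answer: 8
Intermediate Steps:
f = -9 (f = -9 + 0 = -9)
q(t) = 2 (q(t) = -2*(-1/2) + 4*(1/4) = 1 + 1 = 2)
q(c(f))**3 = 2**3 = 8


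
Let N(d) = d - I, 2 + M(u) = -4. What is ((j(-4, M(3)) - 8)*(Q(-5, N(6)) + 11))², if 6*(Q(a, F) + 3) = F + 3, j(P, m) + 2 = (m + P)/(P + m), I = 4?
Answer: 25281/4 ≈ 6320.3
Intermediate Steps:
M(u) = -6 (M(u) = -2 - 4 = -6)
j(P, m) = -1 (j(P, m) = -2 + (m + P)/(P + m) = -2 + (P + m)/(P + m) = -2 + 1 = -1)
N(d) = -4 + d (N(d) = d - 1*4 = d - 4 = -4 + d)
Q(a, F) = -5/2 + F/6 (Q(a, F) = -3 + (F + 3)/6 = -3 + (3 + F)/6 = -3 + (½ + F/6) = -5/2 + F/6)
((j(-4, M(3)) - 8)*(Q(-5, N(6)) + 11))² = ((-1 - 8)*((-5/2 + (-4 + 6)/6) + 11))² = (-9*((-5/2 + (⅙)*2) + 11))² = (-9*((-5/2 + ⅓) + 11))² = (-9*(-13/6 + 11))² = (-9*53/6)² = (-159/2)² = 25281/4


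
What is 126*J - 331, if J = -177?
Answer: -22633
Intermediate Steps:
126*J - 331 = 126*(-177) - 331 = -22302 - 331 = -22633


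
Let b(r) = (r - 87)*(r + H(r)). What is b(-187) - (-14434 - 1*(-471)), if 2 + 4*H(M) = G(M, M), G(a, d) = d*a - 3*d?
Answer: -2368467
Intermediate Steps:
G(a, d) = -3*d + a*d (G(a, d) = a*d - 3*d = -3*d + a*d)
H(M) = -½ + M*(-3 + M)/4 (H(M) = -½ + (M*(-3 + M))/4 = -½ + M*(-3 + M)/4)
b(r) = (-87 + r)*(-½ + r + r*(-3 + r)/4) (b(r) = (r - 87)*(r + (-½ + r*(-3 + r)/4)) = (-87 + r)*(-½ + r + r*(-3 + r)/4))
b(-187) - (-14434 - 1*(-471)) = (87/2 - 89/4*(-187) - 43/2*(-187)² + (¼)*(-187)³) - (-14434 - 1*(-471)) = (87/2 + 16643/4 - 43/2*34969 + (¼)*(-6539203)) - (-14434 + 471) = (87/2 + 16643/4 - 1503667/2 - 6539203/4) - 1*(-13963) = -2382430 + 13963 = -2368467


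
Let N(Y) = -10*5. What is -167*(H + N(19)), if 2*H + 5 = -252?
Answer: 59619/2 ≈ 29810.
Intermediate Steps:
H = -257/2 (H = -5/2 + (1/2)*(-252) = -5/2 - 126 = -257/2 ≈ -128.50)
N(Y) = -50
-167*(H + N(19)) = -167*(-257/2 - 50) = -167*(-357/2) = 59619/2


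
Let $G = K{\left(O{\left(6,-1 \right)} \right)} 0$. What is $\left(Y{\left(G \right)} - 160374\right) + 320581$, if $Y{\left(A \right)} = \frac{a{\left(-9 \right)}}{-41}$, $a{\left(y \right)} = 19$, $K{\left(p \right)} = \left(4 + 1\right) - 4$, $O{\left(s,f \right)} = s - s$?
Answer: $\frac{6568468}{41} \approx 1.6021 \cdot 10^{5}$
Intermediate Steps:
$O{\left(s,f \right)} = 0$
$K{\left(p \right)} = 1$ ($K{\left(p \right)} = 5 - 4 = 1$)
$G = 0$ ($G = 1 \cdot 0 = 0$)
$Y{\left(A \right)} = - \frac{19}{41}$ ($Y{\left(A \right)} = \frac{19}{-41} = 19 \left(- \frac{1}{41}\right) = - \frac{19}{41}$)
$\left(Y{\left(G \right)} - 160374\right) + 320581 = \left(- \frac{19}{41} - 160374\right) + 320581 = - \frac{6575353}{41} + 320581 = \frac{6568468}{41}$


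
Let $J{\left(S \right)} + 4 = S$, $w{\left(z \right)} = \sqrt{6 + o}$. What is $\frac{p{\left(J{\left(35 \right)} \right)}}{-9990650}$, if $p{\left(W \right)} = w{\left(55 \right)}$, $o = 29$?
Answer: $- \frac{\sqrt{35}}{9990650} \approx -5.9216 \cdot 10^{-7}$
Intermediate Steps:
$w{\left(z \right)} = \sqrt{35}$ ($w{\left(z \right)} = \sqrt{6 + 29} = \sqrt{35}$)
$J{\left(S \right)} = -4 + S$
$p{\left(W \right)} = \sqrt{35}$
$\frac{p{\left(J{\left(35 \right)} \right)}}{-9990650} = \frac{\sqrt{35}}{-9990650} = \sqrt{35} \left(- \frac{1}{9990650}\right) = - \frac{\sqrt{35}}{9990650}$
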